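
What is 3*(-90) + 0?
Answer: -270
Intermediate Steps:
3*(-90) + 0 = -270 + 0 = -270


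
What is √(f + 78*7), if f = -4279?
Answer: I*√3733 ≈ 61.098*I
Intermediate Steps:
√(f + 78*7) = √(-4279 + 78*7) = √(-4279 + 546) = √(-3733) = I*√3733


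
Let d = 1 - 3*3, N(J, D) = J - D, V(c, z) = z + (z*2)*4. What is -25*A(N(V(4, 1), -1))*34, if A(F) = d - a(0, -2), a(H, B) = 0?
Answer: 6800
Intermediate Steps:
V(c, z) = 9*z (V(c, z) = z + (2*z)*4 = z + 8*z = 9*z)
d = -8 (d = 1 - 9 = -8)
A(F) = -8 (A(F) = -8 - 1*0 = -8 + 0 = -8)
-25*A(N(V(4, 1), -1))*34 = -25*(-8)*34 = 200*34 = 6800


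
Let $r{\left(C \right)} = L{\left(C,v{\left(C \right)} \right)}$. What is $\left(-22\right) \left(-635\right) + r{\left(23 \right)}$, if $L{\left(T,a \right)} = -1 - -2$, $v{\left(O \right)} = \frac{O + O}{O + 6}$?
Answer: $13971$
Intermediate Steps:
$v{\left(O \right)} = \frac{2 O}{6 + O}$
$L{\left(T,a \right)} = 1$ ($L{\left(T,a \right)} = -1 + 2 = 1$)
$r{\left(C \right)} = 1$
$\left(-22\right) \left(-635\right) + r{\left(23 \right)} = \left(-22\right) \left(-635\right) + 1 = 13970 + 1 = 13971$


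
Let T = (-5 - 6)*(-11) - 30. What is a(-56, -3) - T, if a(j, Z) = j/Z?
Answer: -217/3 ≈ -72.333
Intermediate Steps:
T = 91 (T = -11*(-11) - 30 = 121 - 30 = 91)
a(-56, -3) - T = -56/(-3) - 1*91 = -56*(-⅓) - 91 = 56/3 - 91 = -217/3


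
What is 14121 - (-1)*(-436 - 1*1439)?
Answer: 12246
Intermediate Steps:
14121 - (-1)*(-436 - 1*1439) = 14121 - (-1)*(-436 - 1439) = 14121 - (-1)*(-1875) = 14121 - 1*1875 = 14121 - 1875 = 12246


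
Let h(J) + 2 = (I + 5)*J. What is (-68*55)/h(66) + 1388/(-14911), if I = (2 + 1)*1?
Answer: -28248614/3921593 ≈ -7.2034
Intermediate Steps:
I = 3 (I = 3*1 = 3)
h(J) = -2 + 8*J (h(J) = -2 + (3 + 5)*J = -2 + 8*J)
(-68*55)/h(66) + 1388/(-14911) = (-68*55)/(-2 + 8*66) + 1388/(-14911) = -3740/(-2 + 528) + 1388*(-1/14911) = -3740/526 - 1388/14911 = -3740*1/526 - 1388/14911 = -1870/263 - 1388/14911 = -28248614/3921593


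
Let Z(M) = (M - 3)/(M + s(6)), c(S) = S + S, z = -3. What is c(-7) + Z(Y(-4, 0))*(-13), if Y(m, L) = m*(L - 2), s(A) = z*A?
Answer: -15/2 ≈ -7.5000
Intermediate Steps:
c(S) = 2*S
s(A) = -3*A
Y(m, L) = m*(-2 + L)
Z(M) = (-3 + M)/(-18 + M) (Z(M) = (M - 3)/(M - 3*6) = (-3 + M)/(M - 18) = (-3 + M)/(-18 + M))
c(-7) + Z(Y(-4, 0))*(-13) = 2*(-7) + ((-3 - 4*(-2 + 0))/(-18 - 4*(-2 + 0)))*(-13) = -14 + ((-3 - 4*(-2))/(-18 - 4*(-2)))*(-13) = -14 + ((-3 + 8)/(-18 + 8))*(-13) = -14 + (5/(-10))*(-13) = -14 - 1/10*5*(-13) = -14 - 1/2*(-13) = -14 + 13/2 = -15/2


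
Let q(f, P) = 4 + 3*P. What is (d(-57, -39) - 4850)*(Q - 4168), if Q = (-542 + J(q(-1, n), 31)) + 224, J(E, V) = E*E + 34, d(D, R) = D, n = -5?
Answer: 21252217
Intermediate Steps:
J(E, V) = 34 + E**2 (J(E, V) = E**2 + 34 = 34 + E**2)
Q = -163 (Q = (-542 + (34 + (4 + 3*(-5))**2)) + 224 = (-542 + (34 + (4 - 15)**2)) + 224 = (-542 + (34 + (-11)**2)) + 224 = (-542 + (34 + 121)) + 224 = (-542 + 155) + 224 = -387 + 224 = -163)
(d(-57, -39) - 4850)*(Q - 4168) = (-57 - 4850)*(-163 - 4168) = -4907*(-4331) = 21252217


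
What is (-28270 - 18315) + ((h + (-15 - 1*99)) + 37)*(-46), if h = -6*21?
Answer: -37247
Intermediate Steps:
h = -126
(-28270 - 18315) + ((h + (-15 - 1*99)) + 37)*(-46) = (-28270 - 18315) + ((-126 + (-15 - 1*99)) + 37)*(-46) = -46585 + ((-126 + (-15 - 99)) + 37)*(-46) = -46585 + ((-126 - 114) + 37)*(-46) = -46585 + (-240 + 37)*(-46) = -46585 - 203*(-46) = -46585 + 9338 = -37247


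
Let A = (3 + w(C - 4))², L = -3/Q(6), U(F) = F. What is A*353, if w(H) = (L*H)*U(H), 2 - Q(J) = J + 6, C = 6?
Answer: 155673/25 ≈ 6226.9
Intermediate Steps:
Q(J) = -4 - J (Q(J) = 2 - (J + 6) = 2 - (6 + J) = 2 + (-6 - J) = -4 - J)
L = 3/10 (L = -3/(-4 - 1*6) = -3/(-4 - 6) = -3/(-10) = -3*(-⅒) = 3/10 ≈ 0.30000)
w(H) = 3*H²/10 (w(H) = (3*H/10)*H = 3*H²/10)
A = 441/25 (A = (3 + 3*(6 - 4)²/10)² = (3 + (3/10)*2²)² = (3 + (3/10)*4)² = (3 + 6/5)² = (21/5)² = 441/25 ≈ 17.640)
A*353 = (441/25)*353 = 155673/25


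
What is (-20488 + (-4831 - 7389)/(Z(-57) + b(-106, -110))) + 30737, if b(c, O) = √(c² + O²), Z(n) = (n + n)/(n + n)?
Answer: 3679579/359 - 376*√5834/359 ≈ 10170.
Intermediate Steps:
Z(n) = 1 (Z(n) = (2*n)/((2*n)) = (2*n)*(1/(2*n)) = 1)
b(c, O) = √(O² + c²)
(-20488 + (-4831 - 7389)/(Z(-57) + b(-106, -110))) + 30737 = (-20488 + (-4831 - 7389)/(1 + √((-110)² + (-106)²))) + 30737 = (-20488 - 12220/(1 + √(12100 + 11236))) + 30737 = (-20488 - 12220/(1 + √23336)) + 30737 = (-20488 - 12220/(1 + 2*√5834)) + 30737 = 10249 - 12220/(1 + 2*√5834)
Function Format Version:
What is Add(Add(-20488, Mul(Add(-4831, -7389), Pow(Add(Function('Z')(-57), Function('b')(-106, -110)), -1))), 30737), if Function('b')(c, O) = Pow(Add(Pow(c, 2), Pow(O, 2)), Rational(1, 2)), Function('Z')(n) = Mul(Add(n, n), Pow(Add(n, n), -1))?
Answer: Add(Rational(3679579, 359), Mul(Rational(-376, 359), Pow(5834, Rational(1, 2)))) ≈ 10170.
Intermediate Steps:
Function('Z')(n) = 1 (Function('Z')(n) = Mul(Mul(2, n), Pow(Mul(2, n), -1)) = Mul(Mul(2, n), Mul(Rational(1, 2), Pow(n, -1))) = 1)
Function('b')(c, O) = Pow(Add(Pow(O, 2), Pow(c, 2)), Rational(1, 2))
Add(Add(-20488, Mul(Add(-4831, -7389), Pow(Add(Function('Z')(-57), Function('b')(-106, -110)), -1))), 30737) = Add(Add(-20488, Mul(Add(-4831, -7389), Pow(Add(1, Pow(Add(Pow(-110, 2), Pow(-106, 2)), Rational(1, 2))), -1))), 30737) = Add(Add(-20488, Mul(-12220, Pow(Add(1, Pow(Add(12100, 11236), Rational(1, 2))), -1))), 30737) = Add(Add(-20488, Mul(-12220, Pow(Add(1, Pow(23336, Rational(1, 2))), -1))), 30737) = Add(Add(-20488, Mul(-12220, Pow(Add(1, Mul(2, Pow(5834, Rational(1, 2)))), -1))), 30737) = Add(10249, Mul(-12220, Pow(Add(1, Mul(2, Pow(5834, Rational(1, 2)))), -1)))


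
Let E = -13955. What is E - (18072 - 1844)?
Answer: -30183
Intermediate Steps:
E - (18072 - 1844) = -13955 - (18072 - 1844) = -13955 - 1*16228 = -13955 - 16228 = -30183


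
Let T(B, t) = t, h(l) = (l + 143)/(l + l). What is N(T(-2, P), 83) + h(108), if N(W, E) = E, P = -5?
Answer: 18179/216 ≈ 84.162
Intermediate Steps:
h(l) = (143 + l)/(2*l) (h(l) = (143 + l)/((2*l)) = (143 + l)*(1/(2*l)) = (143 + l)/(2*l))
N(T(-2, P), 83) + h(108) = 83 + (½)*(143 + 108)/108 = 83 + (½)*(1/108)*251 = 83 + 251/216 = 18179/216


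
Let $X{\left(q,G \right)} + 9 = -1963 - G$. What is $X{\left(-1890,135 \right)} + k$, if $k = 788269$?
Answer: $786162$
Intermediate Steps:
$X{\left(q,G \right)} = -1972 - G$ ($X{\left(q,G \right)} = -9 - \left(1963 + G\right) = -1972 - G$)
$X{\left(-1890,135 \right)} + k = \left(-1972 - 135\right) + 788269 = -2107 + 788269 = 786162$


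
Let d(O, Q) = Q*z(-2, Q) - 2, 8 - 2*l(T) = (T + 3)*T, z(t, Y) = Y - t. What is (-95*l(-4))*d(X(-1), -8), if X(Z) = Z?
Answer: -8740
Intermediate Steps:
l(T) = 4 - T*(3 + T)/2 (l(T) = 4 - (T + 3)*T/2 = 4 - (3 + T)*T/2 = 4 - T*(3 + T)/2)
d(O, Q) = -2 + Q*(2 + Q) (d(O, Q) = Q*(Q - 1*(-2)) - 2 = Q*(Q + 2) - 2 = Q*(2 + Q) - 2 = -2 + Q*(2 + Q))
(-95*l(-4))*d(X(-1), -8) = (-95*(4 - 3/2*(-4) - 1/2*(-4)**2))*(-2 - 8*(2 - 8)) = (-95*(4 + 6 - 1/2*16))*(-2 - 8*(-6)) = (-95*(4 + 6 - 8))*(-2 + 48) = -95*2*46 = -190*46 = -8740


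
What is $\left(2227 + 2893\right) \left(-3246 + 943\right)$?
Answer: $-11791360$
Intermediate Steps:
$\left(2227 + 2893\right) \left(-3246 + 943\right) = 5120 \left(-2303\right) = -11791360$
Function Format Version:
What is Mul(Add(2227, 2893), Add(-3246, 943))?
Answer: -11791360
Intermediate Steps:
Mul(Add(2227, 2893), Add(-3246, 943)) = Mul(5120, -2303) = -11791360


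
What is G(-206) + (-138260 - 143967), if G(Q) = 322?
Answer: -281905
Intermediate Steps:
G(-206) + (-138260 - 143967) = 322 + (-138260 - 143967) = 322 - 282227 = -281905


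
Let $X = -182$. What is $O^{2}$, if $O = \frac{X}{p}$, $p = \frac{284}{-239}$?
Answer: $\frac{473019001}{20164} \approx 23459.0$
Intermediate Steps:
$p = - \frac{284}{239}$ ($p = 284 \left(- \frac{1}{239}\right) = - \frac{284}{239} \approx -1.1883$)
$O = \frac{21749}{142}$ ($O = - \frac{182}{- \frac{284}{239}} = \left(-182\right) \left(- \frac{239}{284}\right) = \frac{21749}{142} \approx 153.16$)
$O^{2} = \left(\frac{21749}{142}\right)^{2} = \frac{473019001}{20164}$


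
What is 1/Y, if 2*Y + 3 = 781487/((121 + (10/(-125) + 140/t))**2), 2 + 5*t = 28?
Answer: 2308706401/37809222586 ≈ 0.061062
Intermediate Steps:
t = 26/5 (t = -2/5 + (1/5)*28 = -2/5 + 28/5 = 26/5 ≈ 5.2000)
Y = 37809222586/2308706401 (Y = -3/2 + (781487/((121 + (10/(-125) + 140/(26/5)))**2))/2 = -3/2 + (781487/((121 + (10*(-1/125) + 140*(5/26)))**2))/2 = -3/2 + (781487/((121 + (-2/25 + 350/13))**2))/2 = -3/2 + (781487/((121 + 8724/325)**2))/2 = -3/2 + (781487/((48049/325)**2))/2 = -3/2 + (781487/(2308706401/105625))/2 = -3/2 + (781487*(105625/2308706401))/2 = -3/2 + (1/2)*(82544564375/2308706401) = -3/2 + 82544564375/4617412802 = 37809222586/2308706401 ≈ 16.377)
1/Y = 1/(37809222586/2308706401) = 2308706401/37809222586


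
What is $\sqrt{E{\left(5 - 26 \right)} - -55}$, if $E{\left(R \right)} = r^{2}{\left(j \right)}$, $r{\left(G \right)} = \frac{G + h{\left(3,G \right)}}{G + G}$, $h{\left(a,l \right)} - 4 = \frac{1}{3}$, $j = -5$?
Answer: $\frac{2 \sqrt{3094}}{15} \approx 7.4165$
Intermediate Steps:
$h{\left(a,l \right)} = \frac{13}{3}$ ($h{\left(a,l \right)} = 4 + \frac{1}{3} = \frac{13}{3}$)
$r{\left(G \right)} = \frac{\frac{13}{3} + G}{2 G}$ ($r{\left(G \right)} = \frac{G + \frac{13}{3}}{G + G} = \frac{\frac{13}{3} + G}{2 G}$)
$E{\left(R \right)} = \frac{1}{225}$ ($E{\left(R \right)} = \left(\frac{13 + 3 \left(-5\right)}{6 \left(-5\right)}\right)^{2} = \left(\frac{1}{6} \left(- \frac{1}{5}\right) \left(13 - 15\right)\right)^{2} = \left(\frac{1}{6} \left(- \frac{1}{5}\right) \left(-2\right)\right)^{2} = \left(\frac{1}{15}\right)^{2} = \frac{1}{225}$)
$\sqrt{E{\left(5 - 26 \right)} - -55} = \sqrt{\frac{1}{225} - -55} = \sqrt{\frac{1}{225} + \left(66 - 11\right)} = \sqrt{\frac{1}{225} + 55} = \sqrt{\frac{12376}{225}} = \frac{2 \sqrt{3094}}{15}$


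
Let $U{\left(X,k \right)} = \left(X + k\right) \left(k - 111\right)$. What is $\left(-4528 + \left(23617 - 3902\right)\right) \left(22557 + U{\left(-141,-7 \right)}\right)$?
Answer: $607798927$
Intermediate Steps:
$U{\left(X,k \right)} = \left(-111 + k\right) \left(X + k\right)$ ($U{\left(X,k \right)} = \left(X + k\right) \left(-111 + k\right) = \left(-111 + k\right) \left(X + k\right)$)
$\left(-4528 + \left(23617 - 3902\right)\right) \left(22557 + U{\left(-141,-7 \right)}\right) = \left(-4528 + \left(23617 - 3902\right)\right) \left(22557 - \left(-17415 - 49\right)\right) = \left(-4528 + 19715\right) \left(22557 + \left(49 + 15651 + 777 + 987\right)\right) = 15187 \left(22557 + 17464\right) = 15187 \cdot 40021 = 607798927$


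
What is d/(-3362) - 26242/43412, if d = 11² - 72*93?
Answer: 24651037/18243893 ≈ 1.3512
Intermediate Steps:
d = -6575 (d = 121 - 6696 = -6575)
d/(-3362) - 26242/43412 = -6575/(-3362) - 26242/43412 = -6575*(-1/3362) - 26242*1/43412 = 6575/3362 - 13121/21706 = 24651037/18243893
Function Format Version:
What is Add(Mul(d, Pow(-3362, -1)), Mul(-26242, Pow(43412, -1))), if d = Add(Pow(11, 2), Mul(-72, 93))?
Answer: Rational(24651037, 18243893) ≈ 1.3512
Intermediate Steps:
d = -6575 (d = Add(121, -6696) = -6575)
Add(Mul(d, Pow(-3362, -1)), Mul(-26242, Pow(43412, -1))) = Add(Mul(-6575, Pow(-3362, -1)), Mul(-26242, Pow(43412, -1))) = Add(Mul(-6575, Rational(-1, 3362)), Mul(-26242, Rational(1, 43412))) = Add(Rational(6575, 3362), Rational(-13121, 21706)) = Rational(24651037, 18243893)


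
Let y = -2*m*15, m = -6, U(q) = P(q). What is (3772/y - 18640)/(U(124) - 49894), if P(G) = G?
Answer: 837857/2239650 ≈ 0.37410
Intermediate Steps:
U(q) = q
y = 180 (y = -2*(-6)*15 = 12*15 = 180)
(3772/y - 18640)/(U(124) - 49894) = (3772/180 - 18640)/(124 - 49894) = (3772*(1/180) - 18640)/(-49770) = (943/45 - 18640)*(-1/49770) = -837857/45*(-1/49770) = 837857/2239650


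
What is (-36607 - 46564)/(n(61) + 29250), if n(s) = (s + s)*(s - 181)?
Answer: -83171/14610 ≈ -5.6927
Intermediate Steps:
n(s) = 2*s*(-181 + s) (n(s) = (2*s)*(-181 + s) = 2*s*(-181 + s))
(-36607 - 46564)/(n(61) + 29250) = (-36607 - 46564)/(2*61*(-181 + 61) + 29250) = -83171/(2*61*(-120) + 29250) = -83171/(-14640 + 29250) = -83171/14610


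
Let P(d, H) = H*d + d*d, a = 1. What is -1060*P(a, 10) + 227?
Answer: -11433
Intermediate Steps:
P(d, H) = d² + H*d (P(d, H) = H*d + d² = d² + H*d)
-1060*P(a, 10) + 227 = -1060*(10 + 1) + 227 = -1060*11 + 227 = -11660 + 227 = -11433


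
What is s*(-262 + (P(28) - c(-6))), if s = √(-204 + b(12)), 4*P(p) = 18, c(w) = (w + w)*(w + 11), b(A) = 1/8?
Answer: -395*I*√3262/8 ≈ -2820.0*I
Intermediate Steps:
b(A) = ⅛
c(w) = 2*w*(11 + w) (c(w) = (2*w)*(11 + w) = 2*w*(11 + w))
P(p) = 9/2 (P(p) = (¼)*18 = 9/2)
s = I*√3262/4 (s = √(-204 + ⅛) = √(-1631/8) = I*√3262/4 ≈ 14.278*I)
s*(-262 + (P(28) - c(-6))) = (I*√3262/4)*(-262 + (9/2 - 2*(-6)*(11 - 6))) = (I*√3262/4)*(-262 + (9/2 - 2*(-6)*5)) = (I*√3262/4)*(-262 + (9/2 - 1*(-60))) = (I*√3262/4)*(-262 + (9/2 + 60)) = (I*√3262/4)*(-262 + 129/2) = (I*√3262/4)*(-395/2) = -395*I*√3262/8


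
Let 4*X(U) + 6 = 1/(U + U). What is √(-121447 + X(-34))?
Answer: I*√561577881/68 ≈ 348.49*I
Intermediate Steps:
X(U) = -3/2 + 1/(8*U) (X(U) = -3/2 + 1/(4*(U + U)) = -3/2 + 1/(4*((2*U))) = -3/2 + (1/(2*U))/4 = -3/2 + 1/(8*U))
√(-121447 + X(-34)) = √(-121447 + (⅛)*(1 - 12*(-34))/(-34)) = √(-121447 + (⅛)*(-1/34)*(1 + 408)) = √(-121447 + (⅛)*(-1/34)*409) = √(-121447 - 409/272) = √(-33033993/272) = I*√561577881/68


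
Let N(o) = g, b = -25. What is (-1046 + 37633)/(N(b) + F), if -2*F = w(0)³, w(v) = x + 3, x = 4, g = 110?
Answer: -73174/123 ≈ -594.91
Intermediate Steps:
w(v) = 7 (w(v) = 4 + 3 = 7)
N(o) = 110
F = -343/2 (F = -½*7³ = -½*343 = -343/2 ≈ -171.50)
(-1046 + 37633)/(N(b) + F) = (-1046 + 37633)/(110 - 343/2) = 36587/(-123/2) = 36587*(-2/123) = -73174/123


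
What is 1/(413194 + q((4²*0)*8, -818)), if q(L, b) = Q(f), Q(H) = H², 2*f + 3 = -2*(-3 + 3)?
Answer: 4/1652785 ≈ 2.4202e-6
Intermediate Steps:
f = -3/2 (f = -3/2 + (-2*(-3 + 3))/2 = -3/2 + (-2*0)/2 = -3/2 + (½)*0 = -3/2 + 0 = -3/2 ≈ -1.5000)
q(L, b) = 9/4 (q(L, b) = (-3/2)² = 9/4)
1/(413194 + q((4²*0)*8, -818)) = 1/(413194 + 9/4) = 1/(1652785/4) = 4/1652785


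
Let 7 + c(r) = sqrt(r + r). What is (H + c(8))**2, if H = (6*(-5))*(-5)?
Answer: 21609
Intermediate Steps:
H = 150 (H = -30*(-5) = 150)
c(r) = -7 + sqrt(2)*sqrt(r) (c(r) = -7 + sqrt(r + r) = -7 + sqrt(2*r) = -7 + sqrt(2)*sqrt(r))
(H + c(8))**2 = (150 + (-7 + sqrt(2)*sqrt(8)))**2 = (150 + (-7 + sqrt(2)*(2*sqrt(2))))**2 = (150 + (-7 + 4))**2 = (150 - 3)**2 = 147**2 = 21609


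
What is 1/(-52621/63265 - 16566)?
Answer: -63265/1048100611 ≈ -6.0362e-5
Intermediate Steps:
1/(-52621/63265 - 16566) = 1/(-1048100611/63265) = -63265/1048100611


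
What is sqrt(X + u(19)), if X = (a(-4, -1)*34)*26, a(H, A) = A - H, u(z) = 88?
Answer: 2*sqrt(685) ≈ 52.345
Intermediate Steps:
X = 2652 (X = ((-1 - 1*(-4))*34)*26 = ((-1 + 4)*34)*26 = (3*34)*26 = 102*26 = 2652)
sqrt(X + u(19)) = sqrt(2652 + 88) = sqrt(2740) = 2*sqrt(685)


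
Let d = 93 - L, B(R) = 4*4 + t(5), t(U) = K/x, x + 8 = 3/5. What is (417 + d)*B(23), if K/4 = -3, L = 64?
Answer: 290792/37 ≈ 7859.2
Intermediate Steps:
x = -37/5 (x = -8 + 3/5 = -37/5 ≈ -7.4000)
K = -12 (K = 4*(-3) = -12)
t(U) = 60/37 (t(U) = -12/(-37/5) = -12*(-5/37) = 60/37)
B(R) = 652/37 (B(R) = 4*4 + 60/37 = 16 + 60/37 = 652/37)
d = 29 (d = 93 - 1*64 = 93 - 64 = 29)
(417 + d)*B(23) = (417 + 29)*(652/37) = 446*(652/37) = 290792/37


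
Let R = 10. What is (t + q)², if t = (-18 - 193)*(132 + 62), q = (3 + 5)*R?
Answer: 1669049316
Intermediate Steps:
q = 80 (q = (3 + 5)*10 = 8*10 = 80)
t = -40934 (t = -211*194 = -40934)
(t + q)² = (-40934 + 80)² = (-40854)² = 1669049316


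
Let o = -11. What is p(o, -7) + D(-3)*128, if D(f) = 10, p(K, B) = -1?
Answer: 1279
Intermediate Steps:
p(o, -7) + D(-3)*128 = -1 + 10*128 = -1 + 1280 = 1279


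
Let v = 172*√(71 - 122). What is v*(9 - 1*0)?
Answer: 1548*I*√51 ≈ 11055.0*I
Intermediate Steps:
v = 172*I*√51 (v = 172*√(-51) = 172*(I*√51) = 172*I*√51 ≈ 1228.3*I)
v*(9 - 1*0) = (172*I*√51)*(9 - 1*0) = (172*I*√51)*(9 + 0) = (172*I*√51)*9 = 1548*I*√51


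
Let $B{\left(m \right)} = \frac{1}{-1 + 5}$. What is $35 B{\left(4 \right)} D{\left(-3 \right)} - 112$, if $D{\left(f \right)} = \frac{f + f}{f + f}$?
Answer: $- \frac{413}{4} \approx -103.25$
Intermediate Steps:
$D{\left(f \right)} = 1$ ($D{\left(f \right)} = \frac{2 f}{2 f} = 2 f \frac{1}{2 f} = 1$)
$B{\left(m \right)} = \frac{1}{4}$
$35 B{\left(4 \right)} D{\left(-3 \right)} - 112 = 35 \cdot \frac{1}{4} \cdot 1 - 112 = 35 \cdot \frac{1}{4} - 112 = \frac{35}{4} - 112 = - \frac{413}{4}$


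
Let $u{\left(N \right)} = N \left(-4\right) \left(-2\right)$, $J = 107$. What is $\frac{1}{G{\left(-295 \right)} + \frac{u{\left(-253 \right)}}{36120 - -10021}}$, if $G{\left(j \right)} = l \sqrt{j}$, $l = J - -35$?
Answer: $- \frac{23347346}{3166013182299839} - \frac{151158423551 i \sqrt{295}}{6332026364599678} \approx -7.3744 \cdot 10^{-9} - 0.00041002 i$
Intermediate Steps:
$l = 142$ ($l = 107 - -35 = 107 + 35 = 142$)
$u{\left(N \right)} = 8 N$ ($u{\left(N \right)} = - 4 N \left(-2\right) = 8 N$)
$G{\left(j \right)} = 142 \sqrt{j}$
$\frac{1}{G{\left(-295 \right)} + \frac{u{\left(-253 \right)}}{36120 - -10021}} = \frac{1}{142 \sqrt{-295} + \frac{8 \left(-253\right)}{36120 - -10021}} = \frac{1}{142 i \sqrt{295} - \frac{2024}{36120 + 10021}} = \frac{1}{142 i \sqrt{295} - \frac{2024}{46141}} = \frac{1}{- \frac{2024}{46141} + 142 i \sqrt{295}}$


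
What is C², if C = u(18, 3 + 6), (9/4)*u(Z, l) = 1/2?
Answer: 4/81 ≈ 0.049383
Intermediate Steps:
u(Z, l) = 2/9 (u(Z, l) = 4*(1/2)/9 = 4*(1*(½))/9 = (4/9)*(½) = 2/9)
C = 2/9 ≈ 0.22222
C² = (2/9)² = 4/81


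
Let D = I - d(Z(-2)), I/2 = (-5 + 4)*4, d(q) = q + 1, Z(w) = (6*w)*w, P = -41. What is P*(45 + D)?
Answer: -492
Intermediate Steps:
Z(w) = 6*w²
d(q) = 1 + q
I = -8 (I = 2*((-5 + 4)*4) = 2*(-1*4) = 2*(-4) = -8)
D = -33 (D = -8 - (1 + 6*(-2)²) = -8 - (1 + 6*4) = -8 - (1 + 24) = -8 - 1*25 = -8 - 25 = -33)
P*(45 + D) = -41*(45 - 33) = -41*12 = -492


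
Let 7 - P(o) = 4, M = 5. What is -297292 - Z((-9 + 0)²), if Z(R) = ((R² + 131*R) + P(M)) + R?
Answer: -314548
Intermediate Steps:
P(o) = 3 (P(o) = 7 - 1*4 = 7 - 4 = 3)
Z(R) = 3 + R² + 132*R (Z(R) = ((R² + 131*R) + 3) + R = (3 + R² + 131*R) + R = 3 + R² + 132*R)
-297292 - Z((-9 + 0)²) = -297292 - (3 + ((-9 + 0)²)² + 132*(-9 + 0)²) = -297292 - (3 + ((-9)²)² + 132*(-9)²) = -297292 - (3 + 81² + 132*81) = -297292 - (3 + 6561 + 10692) = -297292 - 1*17256 = -297292 - 17256 = -314548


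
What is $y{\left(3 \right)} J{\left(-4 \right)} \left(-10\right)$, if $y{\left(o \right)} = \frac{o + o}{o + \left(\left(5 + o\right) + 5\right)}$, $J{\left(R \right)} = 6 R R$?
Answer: $-360$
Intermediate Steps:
$J{\left(R \right)} = 6 R^{2}$
$y{\left(o \right)} = \frac{2 o}{10 + 2 o}$ ($y{\left(o \right)} = \frac{2 o}{o + \left(10 + o\right)} = \frac{2 o}{10 + 2 o}$)
$y{\left(3 \right)} J{\left(-4 \right)} \left(-10\right) = \frac{3}{5 + 3} \cdot 6 \left(-4\right)^{2} \left(-10\right) = \frac{3}{8} \cdot 6 \cdot 16 \left(-10\right) = 3 \cdot \frac{1}{8} \cdot 96 \left(-10\right) = \frac{3}{8} \cdot 96 \left(-10\right) = 36 \left(-10\right) = -360$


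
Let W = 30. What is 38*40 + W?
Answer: 1550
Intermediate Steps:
38*40 + W = 38*40 + 30 = 1520 + 30 = 1550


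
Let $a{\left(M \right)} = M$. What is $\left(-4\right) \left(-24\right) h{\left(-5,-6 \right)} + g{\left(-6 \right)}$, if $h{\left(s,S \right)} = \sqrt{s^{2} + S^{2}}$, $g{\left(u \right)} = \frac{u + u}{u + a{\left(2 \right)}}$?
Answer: $3 + 96 \sqrt{61} \approx 752.78$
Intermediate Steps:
$g{\left(u \right)} = \frac{2 u}{2 + u}$ ($g{\left(u \right)} = \frac{u + u}{u + 2} = \frac{2 u}{2 + u}$)
$h{\left(s,S \right)} = \sqrt{S^{2} + s^{2}}$
$\left(-4\right) \left(-24\right) h{\left(-5,-6 \right)} + g{\left(-6 \right)} = \left(-4\right) \left(-24\right) \sqrt{\left(-6\right)^{2} + \left(-5\right)^{2}} + 2 \left(-6\right) \frac{1}{2 - 6} = 96 \sqrt{36 + 25} + 2 \left(-6\right) \frac{1}{-4} = 96 \sqrt{61} + 2 \left(-6\right) \left(- \frac{1}{4}\right) = 96 \sqrt{61} + 3 = 3 + 96 \sqrt{61}$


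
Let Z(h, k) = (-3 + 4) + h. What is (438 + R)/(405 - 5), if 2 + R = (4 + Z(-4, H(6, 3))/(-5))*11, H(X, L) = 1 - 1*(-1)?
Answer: 2433/2000 ≈ 1.2165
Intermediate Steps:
H(X, L) = 2 (H(X, L) = 1 + 1 = 2)
Z(h, k) = 1 + h
R = 243/5 (R = -2 + (4 + (1 - 4)/(-5))*11 = -2 + (4 - 3*(-⅕))*11 = -2 + (4 + ⅗)*11 = -2 + (23/5)*11 = -2 + 253/5 = 243/5 ≈ 48.600)
(438 + R)/(405 - 5) = (438 + 243/5)/(405 - 5) = (2433/5)/400 = (2433/5)*(1/400) = 2433/2000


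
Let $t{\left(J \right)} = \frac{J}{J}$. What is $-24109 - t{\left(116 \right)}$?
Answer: $-24110$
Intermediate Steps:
$t{\left(J \right)} = 1$
$-24109 - t{\left(116 \right)} = -24109 - 1 = -24110$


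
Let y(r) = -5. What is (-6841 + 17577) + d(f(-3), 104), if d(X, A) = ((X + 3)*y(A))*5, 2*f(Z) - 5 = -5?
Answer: 10661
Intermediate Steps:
f(Z) = 0 (f(Z) = 5/2 + (½)*(-5) = 5/2 - 5/2 = 0)
d(X, A) = -75 - 25*X (d(X, A) = ((X + 3)*(-5))*5 = ((3 + X)*(-5))*5 = (-15 - 5*X)*5 = -75 - 25*X)
(-6841 + 17577) + d(f(-3), 104) = (-6841 + 17577) + (-75 - 25*0) = 10736 + (-75 + 0) = 10736 - 75 = 10661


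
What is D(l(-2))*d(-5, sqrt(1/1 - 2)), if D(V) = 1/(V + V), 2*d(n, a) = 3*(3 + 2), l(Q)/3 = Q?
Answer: -5/8 ≈ -0.62500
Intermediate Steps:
l(Q) = 3*Q
d(n, a) = 15/2 (d(n, a) = (3*(3 + 2))/2 = (3*5)/2 = (1/2)*15 = 15/2)
D(V) = 1/(2*V)
D(l(-2))*d(-5, sqrt(1/1 - 2)) = (1/(2*((3*(-2)))))*(15/2) = ((1/2)/(-6))*(15/2) = ((1/2)*(-1/6))*(15/2) = -1/12*15/2 = -5/8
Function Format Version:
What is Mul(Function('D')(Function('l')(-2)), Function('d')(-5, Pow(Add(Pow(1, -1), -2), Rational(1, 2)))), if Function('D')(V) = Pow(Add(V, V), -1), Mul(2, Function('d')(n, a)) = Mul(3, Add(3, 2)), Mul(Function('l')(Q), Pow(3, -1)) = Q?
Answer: Rational(-5, 8) ≈ -0.62500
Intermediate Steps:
Function('l')(Q) = Mul(3, Q)
Function('d')(n, a) = Rational(15, 2) (Function('d')(n, a) = Mul(Rational(1, 2), Mul(3, Add(3, 2))) = Mul(Rational(1, 2), Mul(3, 5)) = Mul(Rational(1, 2), 15) = Rational(15, 2))
Function('D')(V) = Mul(Rational(1, 2), Pow(V, -1)) (Function('D')(V) = Pow(Mul(2, V), -1) = Mul(Rational(1, 2), Pow(V, -1)))
Mul(Function('D')(Function('l')(-2)), Function('d')(-5, Pow(Add(Pow(1, -1), -2), Rational(1, 2)))) = Mul(Mul(Rational(1, 2), Pow(Mul(3, -2), -1)), Rational(15, 2)) = Mul(Mul(Rational(1, 2), Pow(-6, -1)), Rational(15, 2)) = Mul(Mul(Rational(1, 2), Rational(-1, 6)), Rational(15, 2)) = Mul(Rational(-1, 12), Rational(15, 2)) = Rational(-5, 8)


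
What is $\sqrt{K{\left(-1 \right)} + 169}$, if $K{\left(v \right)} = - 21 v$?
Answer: $\sqrt{190} \approx 13.784$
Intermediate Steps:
$\sqrt{K{\left(-1 \right)} + 169} = \sqrt{\left(-21\right) \left(-1\right) + 169} = \sqrt{21 + 169} = \sqrt{190}$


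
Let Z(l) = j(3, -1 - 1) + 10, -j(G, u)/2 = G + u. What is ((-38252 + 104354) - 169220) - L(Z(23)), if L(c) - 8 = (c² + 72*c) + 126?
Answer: -103892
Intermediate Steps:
j(G, u) = -2*G - 2*u (j(G, u) = -2*(G + u) = -2*G - 2*u)
Z(l) = 8 (Z(l) = (-2*3 - 2*(-1 - 1)) + 10 = (-6 - 2*(-2)) + 10 = (-6 + 4) + 10 = -2 + 10 = 8)
L(c) = 134 + c² + 72*c (L(c) = 8 + ((c² + 72*c) + 126) = 8 + (126 + c² + 72*c) = 134 + c² + 72*c)
((-38252 + 104354) - 169220) - L(Z(23)) = ((-38252 + 104354) - 169220) - (134 + 8² + 72*8) = (66102 - 169220) - (134 + 64 + 576) = -103118 - 1*774 = -103118 - 774 = -103892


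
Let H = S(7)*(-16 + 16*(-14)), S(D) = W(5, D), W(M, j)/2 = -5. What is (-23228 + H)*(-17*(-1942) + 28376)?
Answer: -1278630920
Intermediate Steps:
W(M, j) = -10 (W(M, j) = 2*(-5) = -10)
S(D) = -10
H = 2400 (H = -10*(-16 + 16*(-14)) = -10*(-16 - 224) = -10*(-240) = 2400)
(-23228 + H)*(-17*(-1942) + 28376) = (-23228 + 2400)*(-17*(-1942) + 28376) = -20828*(33014 + 28376) = -20828*61390 = -1278630920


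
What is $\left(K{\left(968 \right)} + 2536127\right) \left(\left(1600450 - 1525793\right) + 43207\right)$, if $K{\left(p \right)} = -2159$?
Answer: $298663604352$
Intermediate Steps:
$\left(K{\left(968 \right)} + 2536127\right) \left(\left(1600450 - 1525793\right) + 43207\right) = \left(-2159 + 2536127\right) \left(\left(1600450 - 1525793\right) + 43207\right) = 2533968 \left(\left(1600450 - 1525793\right) + 43207\right) = 2533968 \left(74657 + 43207\right) = 2533968 \cdot 117864 = 298663604352$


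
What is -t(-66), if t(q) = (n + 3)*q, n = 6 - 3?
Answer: 396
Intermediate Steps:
n = 3
t(q) = 6*q (t(q) = (3 + 3)*q = 6*q)
-t(-66) = -6*(-66) = -1*(-396) = 396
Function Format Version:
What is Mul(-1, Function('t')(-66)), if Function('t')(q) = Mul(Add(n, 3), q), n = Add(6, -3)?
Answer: 396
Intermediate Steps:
n = 3
Function('t')(q) = Mul(6, q) (Function('t')(q) = Mul(Add(3, 3), q) = Mul(6, q))
Mul(-1, Function('t')(-66)) = Mul(-1, Mul(6, -66)) = Mul(-1, -396) = 396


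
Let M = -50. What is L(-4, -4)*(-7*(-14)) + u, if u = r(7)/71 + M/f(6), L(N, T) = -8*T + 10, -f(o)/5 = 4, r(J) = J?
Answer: 584841/142 ≈ 4118.6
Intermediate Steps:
f(o) = -20 (f(o) = -5*4 = -20)
L(N, T) = 10 - 8*T
u = 369/142 (u = 7/71 - 50/(-20) = 7*(1/71) - 50*(-1/20) = 7/71 + 5/2 = 369/142 ≈ 2.5986)
L(-4, -4)*(-7*(-14)) + u = (10 - 8*(-4))*(-7*(-14)) + 369/142 = (10 + 32)*98 + 369/142 = 42*98 + 369/142 = 4116 + 369/142 = 584841/142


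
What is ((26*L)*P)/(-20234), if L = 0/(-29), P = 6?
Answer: 0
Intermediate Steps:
L = 0 (L = 0*(-1/29) = 0)
((26*L)*P)/(-20234) = ((26*0)*6)/(-20234) = (0*6)*(-1/20234) = 0*(-1/20234) = 0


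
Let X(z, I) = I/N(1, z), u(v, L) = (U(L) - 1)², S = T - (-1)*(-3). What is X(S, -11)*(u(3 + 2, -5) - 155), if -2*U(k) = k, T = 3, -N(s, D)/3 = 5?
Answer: -6721/60 ≈ -112.02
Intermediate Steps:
N(s, D) = -15 (N(s, D) = -3*5 = -15)
U(k) = -k/2
S = 0 (S = 3 - (-1)*(-3) = 3 - 1*3 = 3 - 3 = 0)
u(v, L) = (-1 - L/2)² (u(v, L) = (-L/2 - 1)² = (-1 - L/2)²)
X(z, I) = -I/15 (X(z, I) = I/(-15) = I*(-1/15) = -I/15)
X(S, -11)*(u(3 + 2, -5) - 155) = (-1/15*(-11))*((2 - 5)²/4 - 155) = 11*((¼)*(-3)² - 155)/15 = 11*((¼)*9 - 155)/15 = 11*(9/4 - 155)/15 = (11/15)*(-611/4) = -6721/60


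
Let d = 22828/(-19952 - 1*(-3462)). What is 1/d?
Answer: -8245/11414 ≈ -0.72236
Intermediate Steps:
d = -11414/8245 (d = 22828/(-19952 + 3462) = 22828/(-16490) = 22828*(-1/16490) = -11414/8245 ≈ -1.3844)
1/d = 1/(-11414/8245) = -8245/11414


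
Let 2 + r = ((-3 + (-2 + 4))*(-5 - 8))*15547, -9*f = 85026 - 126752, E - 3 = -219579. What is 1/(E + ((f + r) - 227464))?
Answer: -9/2162653 ≈ -4.1616e-6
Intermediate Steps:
E = -219576 (E = 3 - 219579 = -219576)
f = 41726/9 (f = -(85026 - 126752)/9 = -⅑*(-41726) = 41726/9 ≈ 4636.2)
r = 202109 (r = -2 + ((-3 + (-2 + 4))*(-5 - 8))*15547 = -2 + ((-3 + 2)*(-13))*15547 = -2 - 1*(-13)*15547 = -2 + 13*15547 = -2 + 202111 = 202109)
1/(E + ((f + r) - 227464)) = 1/(-219576 + ((41726/9 + 202109) - 227464)) = 1/(-219576 + (1860707/9 - 227464)) = 1/(-219576 - 186469/9) = 1/(-2162653/9) = -9/2162653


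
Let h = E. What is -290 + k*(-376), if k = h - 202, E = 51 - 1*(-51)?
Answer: 37310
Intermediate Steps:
E = 102 (E = 51 + 51 = 102)
h = 102
k = -100 (k = 102 - 202 = -100)
-290 + k*(-376) = -290 - 100*(-376) = -290 + 37600 = 37310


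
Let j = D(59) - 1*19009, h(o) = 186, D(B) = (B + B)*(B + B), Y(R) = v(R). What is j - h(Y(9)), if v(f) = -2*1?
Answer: -5271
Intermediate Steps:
v(f) = -2
Y(R) = -2
D(B) = 4*B² (D(B) = (2*B)*(2*B) = 4*B²)
j = -5085 (j = 4*59² - 1*19009 = 4*3481 - 19009 = 13924 - 19009 = -5085)
j - h(Y(9)) = -5085 - 1*186 = -5085 - 186 = -5271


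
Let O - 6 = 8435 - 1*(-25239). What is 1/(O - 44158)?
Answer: -1/10478 ≈ -9.5438e-5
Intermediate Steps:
O = 33680 (O = 6 + (8435 - 1*(-25239)) = 6 + (8435 + 25239) = 6 + 33674 = 33680)
1/(O - 44158) = 1/(33680 - 44158) = 1/(-10478) = -1/10478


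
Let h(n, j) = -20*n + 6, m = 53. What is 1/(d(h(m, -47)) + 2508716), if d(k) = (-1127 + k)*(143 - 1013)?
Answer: 1/4406186 ≈ 2.2695e-7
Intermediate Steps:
h(n, j) = 6 - 20*n
d(k) = 980490 - 870*k (d(k) = (-1127 + k)*(-870) = 980490 - 870*k)
1/(d(h(m, -47)) + 2508716) = 1/((980490 - 870*(6 - 20*53)) + 2508716) = 1/((980490 - 870*(6 - 1060)) + 2508716) = 1/((980490 - 870*(-1054)) + 2508716) = 1/((980490 + 916980) + 2508716) = 1/(1897470 + 2508716) = 1/4406186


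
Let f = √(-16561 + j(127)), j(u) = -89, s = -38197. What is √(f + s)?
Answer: √(-38197 + 15*I*√74) ≈ 0.3301 + 195.44*I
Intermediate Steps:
f = 15*I*√74 (f = √(-16561 - 89) = √(-16650) = 15*I*√74 ≈ 129.03*I)
√(f + s) = √(15*I*√74 - 38197) = √(-38197 + 15*I*√74)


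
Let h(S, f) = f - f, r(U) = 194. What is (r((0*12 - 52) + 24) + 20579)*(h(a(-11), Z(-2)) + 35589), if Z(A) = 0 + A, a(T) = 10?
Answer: 739290297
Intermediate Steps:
Z(A) = A
h(S, f) = 0
(r((0*12 - 52) + 24) + 20579)*(h(a(-11), Z(-2)) + 35589) = (194 + 20579)*(0 + 35589) = 20773*35589 = 739290297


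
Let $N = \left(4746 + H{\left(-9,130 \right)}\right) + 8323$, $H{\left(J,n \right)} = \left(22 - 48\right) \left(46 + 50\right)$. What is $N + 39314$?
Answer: $49887$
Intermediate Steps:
$H{\left(J,n \right)} = -2496$ ($H{\left(J,n \right)} = \left(-26\right) 96 = -2496$)
$N = 10573$ ($N = \left(4746 - 2496\right) + 8323 = 2250 + 8323 = 10573$)
$N + 39314 = 10573 + 39314 = 49887$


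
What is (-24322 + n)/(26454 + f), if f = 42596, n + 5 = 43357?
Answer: 1903/6905 ≈ 0.27560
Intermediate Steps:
n = 43352 (n = -5 + 43357 = 43352)
(-24322 + n)/(26454 + f) = (-24322 + 43352)/(26454 + 42596) = 19030/69050 = 19030*(1/69050) = 1903/6905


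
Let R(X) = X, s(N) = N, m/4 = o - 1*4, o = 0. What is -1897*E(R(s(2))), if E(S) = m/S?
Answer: 15176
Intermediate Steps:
m = -16 (m = 4*(0 - 1*4) = 4*(0 - 4) = 4*(-4) = -16)
E(S) = -16/S
-1897*E(R(s(2))) = -(-30352)/2 = -1897*(-8) = 15176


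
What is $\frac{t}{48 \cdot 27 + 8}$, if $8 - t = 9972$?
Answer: $- \frac{2491}{326} \approx -7.6411$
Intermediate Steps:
$t = -9964$ ($t = 8 - 9972 = -9964$)
$\frac{t}{48 \cdot 27 + 8} = - \frac{9964}{48 \cdot 27 + 8} = - \frac{9964}{1296 + 8} = - \frac{9964}{1304} = \left(-9964\right) \frac{1}{1304} = - \frac{2491}{326}$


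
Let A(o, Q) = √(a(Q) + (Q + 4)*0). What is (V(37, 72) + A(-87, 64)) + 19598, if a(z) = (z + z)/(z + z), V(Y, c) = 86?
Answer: 19685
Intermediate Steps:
a(z) = 1 (a(z) = (2*z)/((2*z)) = (2*z)*(1/(2*z)) = 1)
A(o, Q) = 1 (A(o, Q) = √(1 + (Q + 4)*0) = √(1 + (4 + Q)*0) = √(1 + 0) = √1 = 1)
(V(37, 72) + A(-87, 64)) + 19598 = (86 + 1) + 19598 = 87 + 19598 = 19685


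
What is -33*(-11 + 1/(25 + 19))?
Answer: 1449/4 ≈ 362.25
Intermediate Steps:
-33*(-11 + 1/(25 + 19)) = -33*(-11 + 1/44) = -33*(-483/44) = 1449/4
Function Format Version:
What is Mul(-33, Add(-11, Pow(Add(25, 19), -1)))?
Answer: Rational(1449, 4) ≈ 362.25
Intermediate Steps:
Mul(-33, Add(-11, Pow(Add(25, 19), -1))) = Mul(-33, Add(-11, Pow(44, -1))) = Mul(-33, Add(-11, Rational(1, 44))) = Mul(-33, Rational(-483, 44)) = Rational(1449, 4)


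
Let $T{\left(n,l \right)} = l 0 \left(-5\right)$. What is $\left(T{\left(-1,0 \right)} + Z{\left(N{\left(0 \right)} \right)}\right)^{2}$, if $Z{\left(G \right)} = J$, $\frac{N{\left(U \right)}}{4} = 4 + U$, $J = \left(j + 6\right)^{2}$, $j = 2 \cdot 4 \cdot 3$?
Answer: $810000$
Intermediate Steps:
$T{\left(n,l \right)} = 0$ ($T{\left(n,l \right)} = 0 \left(-5\right) = 0$)
$j = 24$ ($j = 8 \cdot 3 = 24$)
$J = 900$ ($J = \left(24 + 6\right)^{2} = 30^{2} = 900$)
$N{\left(U \right)} = 16 + 4 U$ ($N{\left(U \right)} = 4 \left(4 + U\right) = 16 + 4 U$)
$Z{\left(G \right)} = 900$
$\left(T{\left(-1,0 \right)} + Z{\left(N{\left(0 \right)} \right)}\right)^{2} = \left(0 + 900\right)^{2} = 900^{2} = 810000$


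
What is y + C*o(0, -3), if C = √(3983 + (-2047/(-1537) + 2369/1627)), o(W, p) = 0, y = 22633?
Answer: 22633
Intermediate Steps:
C = √24925106459261561/2500699 (C = √(3983 + (-2047*(-1/1537) + 2369*(1/1627))) = √(3983 + (2047/1537 + 2369/1627)) = √(3983 + 6971622/2500699) = √(9967255739/2500699) = √24925106459261561/2500699 ≈ 63.133)
y + C*o(0, -3) = 22633 + (√24925106459261561/2500699)*0 = 22633 + 0 = 22633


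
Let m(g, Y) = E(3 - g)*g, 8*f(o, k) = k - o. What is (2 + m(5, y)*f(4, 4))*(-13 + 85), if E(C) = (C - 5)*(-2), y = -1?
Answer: 144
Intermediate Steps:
f(o, k) = -o/8 + k/8 (f(o, k) = (k - o)/8 = -o/8 + k/8)
E(C) = 10 - 2*C (E(C) = (-5 + C)*(-2) = 10 - 2*C)
m(g, Y) = g*(4 + 2*g) (m(g, Y) = (10 - 2*(3 - g))*g = (10 + (-6 + 2*g))*g = (4 + 2*g)*g = g*(4 + 2*g))
(2 + m(5, y)*f(4, 4))*(-13 + 85) = (2 + (2*5*(2 + 5))*(-⅛*4 + (⅛)*4))*(-13 + 85) = (2 + (2*5*7)*(-½ + ½))*72 = (2 + 70*0)*72 = (2 + 0)*72 = 2*72 = 144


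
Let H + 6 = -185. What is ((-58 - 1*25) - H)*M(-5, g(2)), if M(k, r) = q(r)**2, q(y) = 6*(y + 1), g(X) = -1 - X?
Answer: 15552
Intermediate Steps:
H = -191 (H = -6 - 185 = -191)
q(y) = 6 + 6*y (q(y) = 6*(1 + y) = 6 + 6*y)
M(k, r) = (6 + 6*r)**2
((-58 - 1*25) - H)*M(-5, g(2)) = ((-58 - 1*25) - 1*(-191))*(36*(1 + (-1 - 1*2))**2) = ((-58 - 25) + 191)*(36*(1 + (-1 - 2))**2) = (-83 + 191)*(36*(1 - 3)**2) = 108*(36*(-2)**2) = 108*(36*4) = 108*144 = 15552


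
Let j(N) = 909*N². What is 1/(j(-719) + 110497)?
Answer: 1/470028046 ≈ 2.1275e-9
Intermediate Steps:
1/(j(-719) + 110497) = 1/(909*(-719)² + 110497) = 1/(909*516961 + 110497) = 1/(469917549 + 110497) = 1/470028046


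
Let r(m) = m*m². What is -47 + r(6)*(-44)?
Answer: -9551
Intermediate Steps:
r(m) = m³
-47 + r(6)*(-44) = -47 + 6³*(-44) = -47 + 216*(-44) = -47 - 9504 = -9551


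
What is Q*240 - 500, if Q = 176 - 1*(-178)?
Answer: 84460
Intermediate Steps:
Q = 354 (Q = 176 + 178 = 354)
Q*240 - 500 = 354*240 - 500 = 84960 - 500 = 84460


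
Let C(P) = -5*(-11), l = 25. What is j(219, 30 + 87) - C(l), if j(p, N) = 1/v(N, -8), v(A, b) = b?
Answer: -441/8 ≈ -55.125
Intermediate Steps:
j(p, N) = -⅛ (j(p, N) = 1/(-8) = -⅛)
C(P) = 55
j(219, 30 + 87) - C(l) = -⅛ - 1*55 = -⅛ - 55 = -441/8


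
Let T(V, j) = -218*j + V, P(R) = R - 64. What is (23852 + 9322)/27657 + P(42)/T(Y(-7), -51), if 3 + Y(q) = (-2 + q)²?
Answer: 20600425/17202654 ≈ 1.1975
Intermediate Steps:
P(R) = -64 + R
Y(q) = -3 + (-2 + q)²
T(V, j) = V - 218*j
(23852 + 9322)/27657 + P(42)/T(Y(-7), -51) = (23852 + 9322)/27657 + (-64 + 42)/((-3 + (-2 - 7)²) - 218*(-51)) = 33174*(1/27657) - 22/((-3 + (-9)²) + 11118) = 3686/3073 - 22/((-3 + 81) + 11118) = 3686/3073 - 22/(78 + 11118) = 3686/3073 - 22/11196 = 3686/3073 - 22*1/11196 = 3686/3073 - 11/5598 = 20600425/17202654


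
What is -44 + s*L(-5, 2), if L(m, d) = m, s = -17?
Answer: 41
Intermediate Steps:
-44 + s*L(-5, 2) = -44 - 17*(-5) = -44 + 85 = 41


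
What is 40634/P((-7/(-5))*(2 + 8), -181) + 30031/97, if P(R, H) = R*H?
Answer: 36078528/122899 ≈ 293.56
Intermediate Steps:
P(R, H) = H*R
40634/P((-7/(-5))*(2 + 8), -181) + 30031/97 = 40634/((-181*(-7/(-5))*(2 + 8))) + 30031/97 = 40634/((-181*(-7*(-⅕))*10)) + 30031*(1/97) = 40634/((-1267*10/5)) + 30031/97 = 40634/((-181*14)) + 30031/97 = 40634/(-2534) + 30031/97 = 40634*(-1/2534) + 30031/97 = -20317/1267 + 30031/97 = 36078528/122899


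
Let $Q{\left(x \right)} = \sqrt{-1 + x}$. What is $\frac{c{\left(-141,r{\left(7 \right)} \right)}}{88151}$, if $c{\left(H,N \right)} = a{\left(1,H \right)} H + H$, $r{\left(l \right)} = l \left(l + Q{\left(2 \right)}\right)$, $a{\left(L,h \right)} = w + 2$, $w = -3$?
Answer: $0$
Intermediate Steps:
$a{\left(L,h \right)} = -1$ ($a{\left(L,h \right)} = -3 + 2 = -1$)
$r{\left(l \right)} = l \left(1 + l\right)$ ($r{\left(l \right)} = l \left(l + \sqrt{-1 + 2}\right) = l \left(l + \sqrt{1}\right) = l \left(l + 1\right) = l \left(1 + l\right)$)
$c{\left(H,N \right)} = 0$ ($c{\left(H,N \right)} = - H + H = 0$)
$\frac{c{\left(-141,r{\left(7 \right)} \right)}}{88151} = \frac{0}{88151} = 0 \cdot \frac{1}{88151} = 0$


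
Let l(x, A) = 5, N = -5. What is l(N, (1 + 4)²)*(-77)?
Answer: -385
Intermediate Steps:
l(N, (1 + 4)²)*(-77) = 5*(-77) = -385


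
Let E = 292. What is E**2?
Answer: 85264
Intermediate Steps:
E**2 = 292**2 = 85264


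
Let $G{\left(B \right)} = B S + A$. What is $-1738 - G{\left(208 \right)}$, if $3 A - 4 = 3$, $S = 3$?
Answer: $- \frac{7093}{3} \approx -2364.3$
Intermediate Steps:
$A = \frac{7}{3}$ ($A = \frac{4}{3} + \frac{1}{3} \cdot 3 = \frac{4}{3} + 1 = \frac{7}{3} \approx 2.3333$)
$G{\left(B \right)} = \frac{7}{3} + 3 B$ ($G{\left(B \right)} = B 3 + \frac{7}{3} = 3 B + \frac{7}{3} = \frac{7}{3} + 3 B$)
$-1738 - G{\left(208 \right)} = -1738 - \left(\frac{7}{3} + 3 \cdot 208\right) = -1738 - \left(\frac{7}{3} + 624\right) = -1738 - \frac{1879}{3} = - \frac{7093}{3}$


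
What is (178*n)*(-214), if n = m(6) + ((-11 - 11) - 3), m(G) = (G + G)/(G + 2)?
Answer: 895162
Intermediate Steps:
m(G) = 2*G/(2 + G) (m(G) = (2*G)/(2 + G) = 2*G/(2 + G))
n = -47/2 (n = 2*6/(2 + 6) + ((-11 - 11) - 3) = 2*6/8 + (-22 - 3) = 2*6*(1/8) - 25 = 3/2 - 25 = -47/2 ≈ -23.500)
(178*n)*(-214) = (178*(-47/2))*(-214) = -4183*(-214) = 895162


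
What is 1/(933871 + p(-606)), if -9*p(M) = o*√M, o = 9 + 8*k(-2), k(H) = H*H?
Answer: 25214517/23547106544869 + 123*I*√606/23547106544869 ≈ 1.0708e-6 + 1.2859e-10*I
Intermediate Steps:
k(H) = H²
o = 41 (o = 9 + 8*(-2)² = 9 + 8*4 = 9 + 32 = 41)
p(M) = -41*√M/9
1/(933871 + p(-606)) = 1/(933871 - 41*I*√606/9)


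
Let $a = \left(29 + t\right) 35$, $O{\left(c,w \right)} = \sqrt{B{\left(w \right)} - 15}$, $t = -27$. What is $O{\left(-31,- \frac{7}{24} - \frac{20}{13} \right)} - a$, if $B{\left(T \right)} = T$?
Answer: $-70 + \frac{i \sqrt{409578}}{156} \approx -70.0 + 4.1025 i$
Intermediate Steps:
$O{\left(c,w \right)} = \sqrt{-15 + w}$ ($O{\left(c,w \right)} = \sqrt{w - 15} = \sqrt{-15 + w}$)
$a = 70$ ($a = \left(29 - 27\right) 35 = 2 \cdot 35 = 70$)
$O{\left(-31,- \frac{7}{24} - \frac{20}{13} \right)} - a = \sqrt{-15 - \left(\frac{7}{24} + \frac{20}{13}\right)} - 70 = \sqrt{-15 - \frac{571}{312}} - 70 = \sqrt{- \frac{5251}{312}} - 70 = \frac{i \sqrt{409578}}{156} - 70 = -70 + \frac{i \sqrt{409578}}{156}$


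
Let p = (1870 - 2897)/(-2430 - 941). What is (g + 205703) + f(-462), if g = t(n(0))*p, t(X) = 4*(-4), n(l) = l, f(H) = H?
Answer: 691850979/3371 ≈ 2.0524e+5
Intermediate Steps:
t(X) = -16
p = 1027/3371 (p = -1027/(-3371) = -1027*(-1/3371) = 1027/3371 ≈ 0.30466)
g = -16432/3371 (g = -16*1027/3371 = -16432/3371 ≈ -4.8745)
(g + 205703) + f(-462) = (-16432/3371 + 205703) - 462 = 693408381/3371 - 462 = 691850979/3371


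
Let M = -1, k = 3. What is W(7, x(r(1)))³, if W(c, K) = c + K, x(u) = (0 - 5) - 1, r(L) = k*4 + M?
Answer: 1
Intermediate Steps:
r(L) = 11 (r(L) = 3*4 - 1 = 12 - 1 = 11)
x(u) = -6 (x(u) = -5 - 1 = -6)
W(c, K) = K + c
W(7, x(r(1)))³ = (-6 + 7)³ = 1³ = 1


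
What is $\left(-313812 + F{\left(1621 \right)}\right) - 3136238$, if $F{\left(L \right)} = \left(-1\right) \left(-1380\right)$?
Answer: $-3448670$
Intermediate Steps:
$F{\left(L \right)} = 1380$
$\left(-313812 + F{\left(1621 \right)}\right) - 3136238 = \left(-313812 + 1380\right) - 3136238 = -312432 - 3136238 = -3448670$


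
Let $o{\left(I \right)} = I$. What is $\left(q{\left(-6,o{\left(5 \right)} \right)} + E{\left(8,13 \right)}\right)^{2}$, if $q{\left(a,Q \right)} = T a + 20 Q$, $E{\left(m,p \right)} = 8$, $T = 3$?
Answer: $8100$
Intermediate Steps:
$q{\left(a,Q \right)} = 3 a + 20 Q$
$\left(q{\left(-6,o{\left(5 \right)} \right)} + E{\left(8,13 \right)}\right)^{2} = \left(\left(3 \left(-6\right) + 20 \cdot 5\right) + 8\right)^{2} = \left(\left(-18 + 100\right) + 8\right)^{2} = \left(82 + 8\right)^{2} = 90^{2} = 8100$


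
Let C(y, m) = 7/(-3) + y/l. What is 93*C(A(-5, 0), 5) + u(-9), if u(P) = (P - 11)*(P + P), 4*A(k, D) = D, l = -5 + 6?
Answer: 143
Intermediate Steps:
l = 1
A(k, D) = D/4
C(y, m) = -7/3 + y (C(y, m) = 7/(-3) + y/1 = 7*(-⅓) + y*1 = -7/3 + y)
u(P) = 2*P*(-11 + P) (u(P) = (-11 + P)*(2*P) = 2*P*(-11 + P))
93*C(A(-5, 0), 5) + u(-9) = 93*(-7/3 + (¼)*0) + 2*(-9)*(-11 - 9) = 93*(-7/3 + 0) + 2*(-9)*(-20) = 93*(-7/3) + 360 = -217 + 360 = 143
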